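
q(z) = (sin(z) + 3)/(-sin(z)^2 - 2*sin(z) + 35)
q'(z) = (2*sin(z)*cos(z) + 2*cos(z))*(sin(z) + 3)/(-sin(z)^2 - 2*sin(z) + 35)^2 + cos(z)/(-sin(z)^2 - 2*sin(z) + 35) = (sin(z)^2 + 6*sin(z) + 41)*cos(z)/(sin(z)^2 + 2*sin(z) - 35)^2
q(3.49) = 0.07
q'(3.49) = -0.03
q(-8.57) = 0.06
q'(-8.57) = -0.02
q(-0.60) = 0.07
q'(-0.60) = 0.02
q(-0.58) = 0.07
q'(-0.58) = 0.02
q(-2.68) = 0.07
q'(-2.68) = -0.03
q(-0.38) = 0.07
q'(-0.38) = 0.03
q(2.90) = 0.09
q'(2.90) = -0.03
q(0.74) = 0.11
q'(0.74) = 0.03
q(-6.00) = 0.10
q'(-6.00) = 0.03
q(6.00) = 0.08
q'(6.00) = 0.03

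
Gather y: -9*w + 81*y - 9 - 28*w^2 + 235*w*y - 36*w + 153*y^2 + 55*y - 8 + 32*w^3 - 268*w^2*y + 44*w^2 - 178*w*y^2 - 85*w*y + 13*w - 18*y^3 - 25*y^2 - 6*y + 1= 32*w^3 + 16*w^2 - 32*w - 18*y^3 + y^2*(128 - 178*w) + y*(-268*w^2 + 150*w + 130) - 16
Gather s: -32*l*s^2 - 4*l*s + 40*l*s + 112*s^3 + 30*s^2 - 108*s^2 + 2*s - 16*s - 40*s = 112*s^3 + s^2*(-32*l - 78) + s*(36*l - 54)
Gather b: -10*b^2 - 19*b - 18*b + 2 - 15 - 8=-10*b^2 - 37*b - 21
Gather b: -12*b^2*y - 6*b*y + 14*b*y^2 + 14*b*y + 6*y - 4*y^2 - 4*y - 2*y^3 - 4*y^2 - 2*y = -12*b^2*y + b*(14*y^2 + 8*y) - 2*y^3 - 8*y^2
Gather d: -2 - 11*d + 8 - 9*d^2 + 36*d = -9*d^2 + 25*d + 6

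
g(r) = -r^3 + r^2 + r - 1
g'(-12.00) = -455.00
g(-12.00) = 1859.00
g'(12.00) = -407.00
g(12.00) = -1573.00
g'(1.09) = -0.38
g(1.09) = -0.02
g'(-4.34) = -64.19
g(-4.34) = 95.24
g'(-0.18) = 0.54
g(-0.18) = -1.14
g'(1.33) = -1.65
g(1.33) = -0.25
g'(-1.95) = -14.31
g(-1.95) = 8.27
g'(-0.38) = -0.19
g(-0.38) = -1.18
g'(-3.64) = -46.03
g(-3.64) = 56.84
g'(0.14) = 1.22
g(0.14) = -0.84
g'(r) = -3*r^2 + 2*r + 1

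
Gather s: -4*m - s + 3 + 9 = -4*m - s + 12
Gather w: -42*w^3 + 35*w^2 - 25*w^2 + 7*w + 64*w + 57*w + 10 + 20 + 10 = -42*w^3 + 10*w^2 + 128*w + 40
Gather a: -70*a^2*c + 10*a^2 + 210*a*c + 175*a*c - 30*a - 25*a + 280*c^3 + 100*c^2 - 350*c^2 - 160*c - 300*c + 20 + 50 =a^2*(10 - 70*c) + a*(385*c - 55) + 280*c^3 - 250*c^2 - 460*c + 70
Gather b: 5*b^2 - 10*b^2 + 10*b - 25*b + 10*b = -5*b^2 - 5*b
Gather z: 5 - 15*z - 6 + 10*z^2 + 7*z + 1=10*z^2 - 8*z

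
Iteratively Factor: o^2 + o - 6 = (o + 3)*(o - 2)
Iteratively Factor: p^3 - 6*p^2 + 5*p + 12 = (p - 3)*(p^2 - 3*p - 4) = (p - 3)*(p + 1)*(p - 4)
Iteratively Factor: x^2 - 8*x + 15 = (x - 3)*(x - 5)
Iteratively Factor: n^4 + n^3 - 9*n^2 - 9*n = (n - 3)*(n^3 + 4*n^2 + 3*n) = (n - 3)*(n + 3)*(n^2 + n) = (n - 3)*(n + 1)*(n + 3)*(n)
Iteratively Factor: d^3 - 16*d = (d - 4)*(d^2 + 4*d) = (d - 4)*(d + 4)*(d)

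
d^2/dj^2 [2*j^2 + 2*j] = 4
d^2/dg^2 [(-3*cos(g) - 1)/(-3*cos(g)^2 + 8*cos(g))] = (-108*sin(g)^4/cos(g)^3 + 27*sin(g)^2 + 99 - 226/cos(g) - 144/cos(g)^2 + 236/cos(g)^3)/(3*cos(g) - 8)^3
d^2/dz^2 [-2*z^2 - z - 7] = -4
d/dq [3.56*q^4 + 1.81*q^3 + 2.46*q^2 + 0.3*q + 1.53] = 14.24*q^3 + 5.43*q^2 + 4.92*q + 0.3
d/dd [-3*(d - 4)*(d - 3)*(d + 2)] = -9*d^2 + 30*d + 6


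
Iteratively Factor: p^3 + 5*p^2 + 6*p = (p + 3)*(p^2 + 2*p) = (p + 2)*(p + 3)*(p)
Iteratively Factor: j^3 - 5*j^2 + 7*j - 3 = (j - 1)*(j^2 - 4*j + 3) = (j - 1)^2*(j - 3)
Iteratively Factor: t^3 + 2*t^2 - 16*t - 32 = (t + 2)*(t^2 - 16) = (t + 2)*(t + 4)*(t - 4)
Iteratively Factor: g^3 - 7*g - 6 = (g + 1)*(g^2 - g - 6) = (g + 1)*(g + 2)*(g - 3)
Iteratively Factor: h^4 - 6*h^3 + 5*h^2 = (h - 1)*(h^3 - 5*h^2) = h*(h - 1)*(h^2 - 5*h) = h^2*(h - 1)*(h - 5)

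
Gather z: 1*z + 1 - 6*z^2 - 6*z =-6*z^2 - 5*z + 1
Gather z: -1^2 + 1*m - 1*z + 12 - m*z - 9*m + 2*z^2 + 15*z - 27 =-8*m + 2*z^2 + z*(14 - m) - 16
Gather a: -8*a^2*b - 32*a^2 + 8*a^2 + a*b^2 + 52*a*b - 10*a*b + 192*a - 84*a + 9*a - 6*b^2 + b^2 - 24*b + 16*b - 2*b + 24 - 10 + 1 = a^2*(-8*b - 24) + a*(b^2 + 42*b + 117) - 5*b^2 - 10*b + 15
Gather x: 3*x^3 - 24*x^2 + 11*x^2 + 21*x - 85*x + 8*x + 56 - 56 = 3*x^3 - 13*x^2 - 56*x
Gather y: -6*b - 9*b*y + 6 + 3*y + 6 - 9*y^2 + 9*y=-6*b - 9*y^2 + y*(12 - 9*b) + 12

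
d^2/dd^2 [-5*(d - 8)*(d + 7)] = -10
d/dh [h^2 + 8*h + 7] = 2*h + 8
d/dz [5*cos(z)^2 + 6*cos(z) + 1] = -2*(5*cos(z) + 3)*sin(z)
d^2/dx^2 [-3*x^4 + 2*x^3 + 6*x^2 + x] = -36*x^2 + 12*x + 12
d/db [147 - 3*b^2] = -6*b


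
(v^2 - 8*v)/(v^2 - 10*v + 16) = v/(v - 2)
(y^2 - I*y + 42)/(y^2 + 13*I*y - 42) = (y - 7*I)/(y + 7*I)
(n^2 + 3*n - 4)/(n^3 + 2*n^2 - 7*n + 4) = 1/(n - 1)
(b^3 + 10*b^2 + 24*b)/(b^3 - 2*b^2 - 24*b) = (b + 6)/(b - 6)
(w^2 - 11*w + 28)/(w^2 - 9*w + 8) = (w^2 - 11*w + 28)/(w^2 - 9*w + 8)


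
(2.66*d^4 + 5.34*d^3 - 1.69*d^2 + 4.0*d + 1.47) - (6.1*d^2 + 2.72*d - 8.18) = 2.66*d^4 + 5.34*d^3 - 7.79*d^2 + 1.28*d + 9.65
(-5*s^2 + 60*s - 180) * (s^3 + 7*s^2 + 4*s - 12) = -5*s^5 + 25*s^4 + 220*s^3 - 960*s^2 - 1440*s + 2160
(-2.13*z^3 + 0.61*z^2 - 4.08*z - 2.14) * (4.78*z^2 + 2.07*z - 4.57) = -10.1814*z^5 - 1.4933*z^4 - 8.5056*z^3 - 21.4625*z^2 + 14.2158*z + 9.7798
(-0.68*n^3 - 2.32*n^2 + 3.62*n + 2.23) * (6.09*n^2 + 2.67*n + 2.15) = -4.1412*n^5 - 15.9444*n^4 + 14.3894*n^3 + 18.2581*n^2 + 13.7371*n + 4.7945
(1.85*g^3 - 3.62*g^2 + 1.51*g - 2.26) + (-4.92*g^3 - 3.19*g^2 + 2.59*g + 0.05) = -3.07*g^3 - 6.81*g^2 + 4.1*g - 2.21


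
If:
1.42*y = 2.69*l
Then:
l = 0.527881040892193*y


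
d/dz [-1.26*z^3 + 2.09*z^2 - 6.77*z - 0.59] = -3.78*z^2 + 4.18*z - 6.77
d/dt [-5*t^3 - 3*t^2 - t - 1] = -15*t^2 - 6*t - 1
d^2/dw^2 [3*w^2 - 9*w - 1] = 6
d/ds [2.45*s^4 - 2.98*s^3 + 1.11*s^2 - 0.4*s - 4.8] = 9.8*s^3 - 8.94*s^2 + 2.22*s - 0.4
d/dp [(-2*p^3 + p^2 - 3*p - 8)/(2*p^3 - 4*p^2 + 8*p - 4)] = (3*p^4 - 10*p^3 + 34*p^2 - 36*p + 38)/(2*(p^6 - 4*p^5 + 12*p^4 - 20*p^3 + 24*p^2 - 16*p + 4))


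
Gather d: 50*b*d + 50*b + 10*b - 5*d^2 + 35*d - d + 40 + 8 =60*b - 5*d^2 + d*(50*b + 34) + 48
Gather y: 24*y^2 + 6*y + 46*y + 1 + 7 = 24*y^2 + 52*y + 8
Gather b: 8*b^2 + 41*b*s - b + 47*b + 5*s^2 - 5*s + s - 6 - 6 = 8*b^2 + b*(41*s + 46) + 5*s^2 - 4*s - 12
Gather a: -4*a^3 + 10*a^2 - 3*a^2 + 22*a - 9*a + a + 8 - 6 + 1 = -4*a^3 + 7*a^2 + 14*a + 3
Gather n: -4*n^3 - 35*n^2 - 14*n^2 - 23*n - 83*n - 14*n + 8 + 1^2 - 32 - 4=-4*n^3 - 49*n^2 - 120*n - 27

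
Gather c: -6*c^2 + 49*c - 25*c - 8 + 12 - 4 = -6*c^2 + 24*c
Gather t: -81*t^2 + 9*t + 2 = -81*t^2 + 9*t + 2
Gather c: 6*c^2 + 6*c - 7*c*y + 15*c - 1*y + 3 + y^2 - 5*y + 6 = 6*c^2 + c*(21 - 7*y) + y^2 - 6*y + 9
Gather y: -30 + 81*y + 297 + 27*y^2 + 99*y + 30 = 27*y^2 + 180*y + 297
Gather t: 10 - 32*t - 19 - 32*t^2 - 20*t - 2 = -32*t^2 - 52*t - 11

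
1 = 1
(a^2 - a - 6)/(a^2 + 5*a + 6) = (a - 3)/(a + 3)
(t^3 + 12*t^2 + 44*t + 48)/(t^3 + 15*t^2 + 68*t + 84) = (t + 4)/(t + 7)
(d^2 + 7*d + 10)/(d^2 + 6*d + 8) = (d + 5)/(d + 4)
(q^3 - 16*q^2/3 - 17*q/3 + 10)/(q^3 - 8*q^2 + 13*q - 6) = (q + 5/3)/(q - 1)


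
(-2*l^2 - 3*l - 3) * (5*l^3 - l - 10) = -10*l^5 - 15*l^4 - 13*l^3 + 23*l^2 + 33*l + 30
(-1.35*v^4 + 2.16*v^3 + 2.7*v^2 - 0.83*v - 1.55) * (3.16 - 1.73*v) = 2.3355*v^5 - 8.0028*v^4 + 2.1546*v^3 + 9.9679*v^2 + 0.0587000000000004*v - 4.898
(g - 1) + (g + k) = 2*g + k - 1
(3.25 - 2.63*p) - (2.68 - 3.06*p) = 0.43*p + 0.57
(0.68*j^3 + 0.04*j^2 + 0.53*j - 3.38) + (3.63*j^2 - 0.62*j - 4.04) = 0.68*j^3 + 3.67*j^2 - 0.09*j - 7.42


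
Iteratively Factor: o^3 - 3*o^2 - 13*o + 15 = (o - 1)*(o^2 - 2*o - 15) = (o - 5)*(o - 1)*(o + 3)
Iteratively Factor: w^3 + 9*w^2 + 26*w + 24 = (w + 4)*(w^2 + 5*w + 6) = (w + 3)*(w + 4)*(w + 2)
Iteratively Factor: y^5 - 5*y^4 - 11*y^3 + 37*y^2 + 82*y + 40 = (y + 1)*(y^4 - 6*y^3 - 5*y^2 + 42*y + 40) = (y - 4)*(y + 1)*(y^3 - 2*y^2 - 13*y - 10) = (y - 4)*(y + 1)^2*(y^2 - 3*y - 10) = (y - 5)*(y - 4)*(y + 1)^2*(y + 2)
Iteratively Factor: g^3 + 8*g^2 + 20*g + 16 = (g + 4)*(g^2 + 4*g + 4) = (g + 2)*(g + 4)*(g + 2)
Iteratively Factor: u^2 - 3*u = (u)*(u - 3)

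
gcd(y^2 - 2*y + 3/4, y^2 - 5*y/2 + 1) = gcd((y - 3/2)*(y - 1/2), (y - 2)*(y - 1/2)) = y - 1/2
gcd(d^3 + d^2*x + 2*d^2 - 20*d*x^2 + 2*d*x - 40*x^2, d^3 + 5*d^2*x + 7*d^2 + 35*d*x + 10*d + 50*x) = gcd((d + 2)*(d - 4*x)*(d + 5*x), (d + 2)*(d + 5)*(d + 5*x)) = d^2 + 5*d*x + 2*d + 10*x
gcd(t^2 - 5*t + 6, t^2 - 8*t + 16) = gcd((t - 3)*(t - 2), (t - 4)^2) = 1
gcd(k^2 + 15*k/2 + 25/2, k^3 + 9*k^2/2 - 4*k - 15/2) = k + 5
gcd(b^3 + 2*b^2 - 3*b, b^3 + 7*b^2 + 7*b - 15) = b^2 + 2*b - 3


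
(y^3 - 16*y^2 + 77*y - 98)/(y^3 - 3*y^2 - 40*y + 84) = (y - 7)/(y + 6)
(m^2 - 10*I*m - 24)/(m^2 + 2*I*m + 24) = (m - 6*I)/(m + 6*I)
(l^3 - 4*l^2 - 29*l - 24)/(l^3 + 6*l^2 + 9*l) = (l^2 - 7*l - 8)/(l*(l + 3))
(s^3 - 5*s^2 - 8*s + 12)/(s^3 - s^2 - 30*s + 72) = (s^3 - 5*s^2 - 8*s + 12)/(s^3 - s^2 - 30*s + 72)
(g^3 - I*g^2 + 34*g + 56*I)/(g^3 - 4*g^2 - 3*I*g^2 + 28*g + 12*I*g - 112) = (g + 2*I)/(g - 4)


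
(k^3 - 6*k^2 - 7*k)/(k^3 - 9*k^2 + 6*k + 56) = k*(k + 1)/(k^2 - 2*k - 8)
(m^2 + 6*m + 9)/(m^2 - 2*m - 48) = (m^2 + 6*m + 9)/(m^2 - 2*m - 48)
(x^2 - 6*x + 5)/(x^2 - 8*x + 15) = (x - 1)/(x - 3)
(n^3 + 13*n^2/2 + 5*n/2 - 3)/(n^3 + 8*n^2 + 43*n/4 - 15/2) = 2*(n + 1)/(2*n + 5)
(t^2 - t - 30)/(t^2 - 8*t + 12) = (t + 5)/(t - 2)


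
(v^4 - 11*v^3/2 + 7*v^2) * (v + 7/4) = v^5 - 15*v^4/4 - 21*v^3/8 + 49*v^2/4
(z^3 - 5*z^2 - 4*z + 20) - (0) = z^3 - 5*z^2 - 4*z + 20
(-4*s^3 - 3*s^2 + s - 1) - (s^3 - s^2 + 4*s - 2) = -5*s^3 - 2*s^2 - 3*s + 1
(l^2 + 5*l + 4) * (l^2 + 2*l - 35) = l^4 + 7*l^3 - 21*l^2 - 167*l - 140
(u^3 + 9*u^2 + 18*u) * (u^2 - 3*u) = u^5 + 6*u^4 - 9*u^3 - 54*u^2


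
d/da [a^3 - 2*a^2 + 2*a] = 3*a^2 - 4*a + 2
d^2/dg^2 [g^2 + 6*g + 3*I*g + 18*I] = 2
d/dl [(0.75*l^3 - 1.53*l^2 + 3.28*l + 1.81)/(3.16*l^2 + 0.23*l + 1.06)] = (2.37*l^4 + 0.345000000000001*l^3 - 8.3317*l^2 - 14.6828*l + 3.0605)/(9.9856*l^4 + 1.4536*l^3 + 6.7521*l^2 + 0.4876*l + 1.1236)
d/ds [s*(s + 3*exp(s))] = s*(3*exp(s) + 1) + s + 3*exp(s)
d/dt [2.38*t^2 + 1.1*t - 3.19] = 4.76*t + 1.1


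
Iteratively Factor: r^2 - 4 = (r + 2)*(r - 2)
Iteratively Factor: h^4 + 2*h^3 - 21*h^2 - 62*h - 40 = (h - 5)*(h^3 + 7*h^2 + 14*h + 8) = (h - 5)*(h + 4)*(h^2 + 3*h + 2) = (h - 5)*(h + 1)*(h + 4)*(h + 2)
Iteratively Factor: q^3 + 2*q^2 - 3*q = (q)*(q^2 + 2*q - 3) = q*(q + 3)*(q - 1)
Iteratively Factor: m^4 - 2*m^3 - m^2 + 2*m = (m)*(m^3 - 2*m^2 - m + 2) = m*(m - 2)*(m^2 - 1) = m*(m - 2)*(m - 1)*(m + 1)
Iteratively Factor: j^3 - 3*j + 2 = (j + 2)*(j^2 - 2*j + 1) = (j - 1)*(j + 2)*(j - 1)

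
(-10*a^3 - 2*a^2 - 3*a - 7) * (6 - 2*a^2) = 20*a^5 + 4*a^4 - 54*a^3 + 2*a^2 - 18*a - 42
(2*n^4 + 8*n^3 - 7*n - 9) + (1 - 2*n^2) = 2*n^4 + 8*n^3 - 2*n^2 - 7*n - 8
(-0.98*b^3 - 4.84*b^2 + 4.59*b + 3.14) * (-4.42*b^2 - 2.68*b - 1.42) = 4.3316*b^5 + 24.0192*b^4 - 5.925*b^3 - 19.3072*b^2 - 14.933*b - 4.4588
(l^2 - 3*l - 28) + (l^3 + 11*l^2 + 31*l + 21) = l^3 + 12*l^2 + 28*l - 7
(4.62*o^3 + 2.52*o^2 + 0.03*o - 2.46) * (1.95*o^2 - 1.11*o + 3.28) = 9.009*o^5 - 0.214200000000001*o^4 + 12.4149*o^3 + 3.4353*o^2 + 2.829*o - 8.0688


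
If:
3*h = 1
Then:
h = 1/3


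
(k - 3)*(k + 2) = k^2 - k - 6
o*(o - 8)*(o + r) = o^3 + o^2*r - 8*o^2 - 8*o*r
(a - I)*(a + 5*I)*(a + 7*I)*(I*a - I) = I*a^4 - 11*a^3 - I*a^3 + 11*a^2 - 23*I*a^2 - 35*a + 23*I*a + 35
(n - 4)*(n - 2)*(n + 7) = n^3 + n^2 - 34*n + 56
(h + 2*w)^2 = h^2 + 4*h*w + 4*w^2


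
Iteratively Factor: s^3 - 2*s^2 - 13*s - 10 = (s - 5)*(s^2 + 3*s + 2) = (s - 5)*(s + 1)*(s + 2)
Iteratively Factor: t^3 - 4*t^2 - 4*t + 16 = (t - 4)*(t^2 - 4) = (t - 4)*(t - 2)*(t + 2)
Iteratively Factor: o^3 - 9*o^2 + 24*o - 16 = (o - 4)*(o^2 - 5*o + 4) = (o - 4)*(o - 1)*(o - 4)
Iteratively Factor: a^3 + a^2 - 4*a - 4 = (a + 2)*(a^2 - a - 2) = (a - 2)*(a + 2)*(a + 1)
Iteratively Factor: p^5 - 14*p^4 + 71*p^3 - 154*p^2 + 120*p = (p)*(p^4 - 14*p^3 + 71*p^2 - 154*p + 120) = p*(p - 5)*(p^3 - 9*p^2 + 26*p - 24) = p*(p - 5)*(p - 4)*(p^2 - 5*p + 6) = p*(p - 5)*(p - 4)*(p - 3)*(p - 2)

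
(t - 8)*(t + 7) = t^2 - t - 56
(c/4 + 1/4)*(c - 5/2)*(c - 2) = c^3/4 - 7*c^2/8 + c/8 + 5/4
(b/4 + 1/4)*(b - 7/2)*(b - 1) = b^3/4 - 7*b^2/8 - b/4 + 7/8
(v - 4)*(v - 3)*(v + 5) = v^3 - 2*v^2 - 23*v + 60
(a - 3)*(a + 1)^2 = a^3 - a^2 - 5*a - 3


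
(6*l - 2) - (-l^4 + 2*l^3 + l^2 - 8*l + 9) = l^4 - 2*l^3 - l^2 + 14*l - 11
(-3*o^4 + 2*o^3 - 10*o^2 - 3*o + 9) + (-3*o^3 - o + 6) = -3*o^4 - o^3 - 10*o^2 - 4*o + 15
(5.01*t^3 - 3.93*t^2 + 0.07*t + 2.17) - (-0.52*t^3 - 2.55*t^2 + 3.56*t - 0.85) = 5.53*t^3 - 1.38*t^2 - 3.49*t + 3.02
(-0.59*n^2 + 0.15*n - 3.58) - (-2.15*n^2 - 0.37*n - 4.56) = 1.56*n^2 + 0.52*n + 0.98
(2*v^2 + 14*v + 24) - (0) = 2*v^2 + 14*v + 24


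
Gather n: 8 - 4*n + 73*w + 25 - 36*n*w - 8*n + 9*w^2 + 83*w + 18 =n*(-36*w - 12) + 9*w^2 + 156*w + 51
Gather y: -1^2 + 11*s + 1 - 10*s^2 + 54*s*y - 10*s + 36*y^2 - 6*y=-10*s^2 + s + 36*y^2 + y*(54*s - 6)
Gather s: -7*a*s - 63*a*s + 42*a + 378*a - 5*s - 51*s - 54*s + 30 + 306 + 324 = 420*a + s*(-70*a - 110) + 660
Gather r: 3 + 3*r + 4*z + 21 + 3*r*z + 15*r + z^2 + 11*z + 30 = r*(3*z + 18) + z^2 + 15*z + 54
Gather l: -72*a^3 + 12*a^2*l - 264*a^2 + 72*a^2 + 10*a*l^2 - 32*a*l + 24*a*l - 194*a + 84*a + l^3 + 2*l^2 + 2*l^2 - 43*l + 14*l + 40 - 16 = -72*a^3 - 192*a^2 - 110*a + l^3 + l^2*(10*a + 4) + l*(12*a^2 - 8*a - 29) + 24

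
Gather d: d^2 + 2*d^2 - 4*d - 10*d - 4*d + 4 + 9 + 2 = 3*d^2 - 18*d + 15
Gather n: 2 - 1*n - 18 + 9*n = 8*n - 16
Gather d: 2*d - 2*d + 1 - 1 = 0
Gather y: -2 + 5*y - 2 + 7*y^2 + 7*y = 7*y^2 + 12*y - 4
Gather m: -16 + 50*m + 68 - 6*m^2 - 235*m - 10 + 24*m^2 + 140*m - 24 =18*m^2 - 45*m + 18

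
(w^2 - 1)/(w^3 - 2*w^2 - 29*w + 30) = (w + 1)/(w^2 - w - 30)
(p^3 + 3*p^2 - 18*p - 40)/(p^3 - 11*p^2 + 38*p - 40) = (p^2 + 7*p + 10)/(p^2 - 7*p + 10)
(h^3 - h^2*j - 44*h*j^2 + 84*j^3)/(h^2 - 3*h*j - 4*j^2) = (-h^3 + h^2*j + 44*h*j^2 - 84*j^3)/(-h^2 + 3*h*j + 4*j^2)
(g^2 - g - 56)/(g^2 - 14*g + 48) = (g + 7)/(g - 6)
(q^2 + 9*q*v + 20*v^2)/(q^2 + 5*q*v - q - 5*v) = (q + 4*v)/(q - 1)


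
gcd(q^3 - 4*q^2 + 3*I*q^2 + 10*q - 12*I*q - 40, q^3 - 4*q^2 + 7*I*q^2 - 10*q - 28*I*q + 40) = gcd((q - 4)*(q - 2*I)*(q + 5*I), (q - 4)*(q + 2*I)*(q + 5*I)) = q^2 + q*(-4 + 5*I) - 20*I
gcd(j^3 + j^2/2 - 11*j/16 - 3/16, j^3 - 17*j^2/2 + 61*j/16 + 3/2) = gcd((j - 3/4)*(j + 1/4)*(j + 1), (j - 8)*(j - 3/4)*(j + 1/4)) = j^2 - j/2 - 3/16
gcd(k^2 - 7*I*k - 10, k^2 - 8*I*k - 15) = k - 5*I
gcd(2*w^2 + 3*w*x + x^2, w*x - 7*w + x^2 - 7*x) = w + x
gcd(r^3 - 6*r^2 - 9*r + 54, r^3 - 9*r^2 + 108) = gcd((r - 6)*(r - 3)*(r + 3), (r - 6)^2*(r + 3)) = r^2 - 3*r - 18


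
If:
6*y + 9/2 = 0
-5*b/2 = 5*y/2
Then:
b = 3/4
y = -3/4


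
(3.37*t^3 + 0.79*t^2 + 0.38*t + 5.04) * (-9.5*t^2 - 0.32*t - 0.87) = -32.015*t^5 - 8.5834*t^4 - 6.7947*t^3 - 48.6889*t^2 - 1.9434*t - 4.3848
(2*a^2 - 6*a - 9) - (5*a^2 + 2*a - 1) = -3*a^2 - 8*a - 8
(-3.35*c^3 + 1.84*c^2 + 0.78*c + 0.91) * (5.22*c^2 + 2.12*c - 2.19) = -17.487*c^5 + 2.5028*c^4 + 15.3089*c^3 + 2.3742*c^2 + 0.221*c - 1.9929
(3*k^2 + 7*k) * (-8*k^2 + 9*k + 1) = -24*k^4 - 29*k^3 + 66*k^2 + 7*k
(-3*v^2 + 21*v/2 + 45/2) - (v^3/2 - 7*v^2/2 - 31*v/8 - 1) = -v^3/2 + v^2/2 + 115*v/8 + 47/2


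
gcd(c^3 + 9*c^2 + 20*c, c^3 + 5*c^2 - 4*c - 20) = c + 5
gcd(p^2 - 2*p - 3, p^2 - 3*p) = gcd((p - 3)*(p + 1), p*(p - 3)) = p - 3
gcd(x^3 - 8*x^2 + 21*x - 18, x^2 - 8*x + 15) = x - 3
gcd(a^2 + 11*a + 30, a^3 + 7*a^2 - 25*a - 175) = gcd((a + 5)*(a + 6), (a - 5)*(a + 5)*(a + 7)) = a + 5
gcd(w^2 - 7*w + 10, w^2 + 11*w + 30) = 1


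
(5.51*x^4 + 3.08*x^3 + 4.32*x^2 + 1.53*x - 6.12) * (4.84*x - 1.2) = 26.6684*x^5 + 8.2952*x^4 + 17.2128*x^3 + 2.2212*x^2 - 31.4568*x + 7.344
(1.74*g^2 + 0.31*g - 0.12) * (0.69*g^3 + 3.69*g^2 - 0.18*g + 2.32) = 1.2006*g^5 + 6.6345*g^4 + 0.7479*g^3 + 3.5382*g^2 + 0.7408*g - 0.2784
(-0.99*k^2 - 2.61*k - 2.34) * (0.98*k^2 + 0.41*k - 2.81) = -0.9702*k^4 - 2.9637*k^3 - 0.5814*k^2 + 6.3747*k + 6.5754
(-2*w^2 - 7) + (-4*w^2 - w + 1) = -6*w^2 - w - 6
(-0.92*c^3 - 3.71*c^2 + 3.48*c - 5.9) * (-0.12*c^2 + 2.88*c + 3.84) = 0.1104*c^5 - 2.2044*c^4 - 14.6352*c^3 - 3.516*c^2 - 3.6288*c - 22.656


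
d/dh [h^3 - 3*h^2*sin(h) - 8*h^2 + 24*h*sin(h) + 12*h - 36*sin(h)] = -3*h^2*cos(h) + 3*h^2 - 6*h*sin(h) + 24*h*cos(h) - 16*h + 24*sin(h) - 36*cos(h) + 12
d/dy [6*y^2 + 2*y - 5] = 12*y + 2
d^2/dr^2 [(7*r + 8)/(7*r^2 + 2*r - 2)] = 2*(4*(7*r + 1)^2*(7*r + 8) - 7*(21*r + 10)*(7*r^2 + 2*r - 2))/(7*r^2 + 2*r - 2)^3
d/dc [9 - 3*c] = -3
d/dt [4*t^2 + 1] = 8*t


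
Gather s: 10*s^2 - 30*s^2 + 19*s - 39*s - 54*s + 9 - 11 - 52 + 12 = -20*s^2 - 74*s - 42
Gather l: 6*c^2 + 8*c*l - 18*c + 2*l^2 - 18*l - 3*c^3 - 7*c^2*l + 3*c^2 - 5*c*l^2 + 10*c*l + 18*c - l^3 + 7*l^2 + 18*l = -3*c^3 + 9*c^2 - l^3 + l^2*(9 - 5*c) + l*(-7*c^2 + 18*c)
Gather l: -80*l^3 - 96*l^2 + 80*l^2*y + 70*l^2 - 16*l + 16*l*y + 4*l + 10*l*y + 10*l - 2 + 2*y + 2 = -80*l^3 + l^2*(80*y - 26) + l*(26*y - 2) + 2*y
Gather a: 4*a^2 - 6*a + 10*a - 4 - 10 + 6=4*a^2 + 4*a - 8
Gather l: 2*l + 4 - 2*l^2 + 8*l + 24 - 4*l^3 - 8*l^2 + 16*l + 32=-4*l^3 - 10*l^2 + 26*l + 60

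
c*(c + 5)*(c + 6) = c^3 + 11*c^2 + 30*c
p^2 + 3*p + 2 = (p + 1)*(p + 2)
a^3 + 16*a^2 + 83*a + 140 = (a + 4)*(a + 5)*(a + 7)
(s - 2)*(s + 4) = s^2 + 2*s - 8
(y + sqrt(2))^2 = y^2 + 2*sqrt(2)*y + 2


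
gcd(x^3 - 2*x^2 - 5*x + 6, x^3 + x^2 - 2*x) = x^2 + x - 2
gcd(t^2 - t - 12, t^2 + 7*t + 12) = t + 3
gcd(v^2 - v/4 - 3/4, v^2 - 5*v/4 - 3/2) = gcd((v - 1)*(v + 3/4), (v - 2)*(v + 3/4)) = v + 3/4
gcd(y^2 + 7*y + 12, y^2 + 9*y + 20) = y + 4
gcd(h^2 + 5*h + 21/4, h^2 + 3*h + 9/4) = h + 3/2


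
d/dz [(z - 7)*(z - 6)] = 2*z - 13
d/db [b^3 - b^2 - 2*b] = 3*b^2 - 2*b - 2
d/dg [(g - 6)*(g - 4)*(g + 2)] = 3*g^2 - 16*g + 4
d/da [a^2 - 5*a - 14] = 2*a - 5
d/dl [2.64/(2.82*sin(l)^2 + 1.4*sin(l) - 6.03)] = -(14.8896*sin(l) + 3.696)*cos(l)/(2.82*sin(l)^2 + 1.4*sin(l) - 6.03)^2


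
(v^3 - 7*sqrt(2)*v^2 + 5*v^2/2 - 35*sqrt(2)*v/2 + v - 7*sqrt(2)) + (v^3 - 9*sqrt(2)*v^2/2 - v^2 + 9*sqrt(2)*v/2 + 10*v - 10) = 2*v^3 - 23*sqrt(2)*v^2/2 + 3*v^2/2 - 13*sqrt(2)*v + 11*v - 10 - 7*sqrt(2)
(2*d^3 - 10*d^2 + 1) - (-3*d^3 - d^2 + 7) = 5*d^3 - 9*d^2 - 6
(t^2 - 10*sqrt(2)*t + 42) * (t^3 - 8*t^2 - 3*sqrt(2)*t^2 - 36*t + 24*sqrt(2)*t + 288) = t^5 - 13*sqrt(2)*t^4 - 8*t^4 + 66*t^3 + 104*sqrt(2)*t^3 - 528*t^2 + 234*sqrt(2)*t^2 - 1872*sqrt(2)*t - 1512*t + 12096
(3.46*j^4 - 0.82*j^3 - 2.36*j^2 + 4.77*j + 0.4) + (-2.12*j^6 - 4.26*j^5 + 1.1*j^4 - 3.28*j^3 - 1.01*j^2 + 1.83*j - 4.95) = -2.12*j^6 - 4.26*j^5 + 4.56*j^4 - 4.1*j^3 - 3.37*j^2 + 6.6*j - 4.55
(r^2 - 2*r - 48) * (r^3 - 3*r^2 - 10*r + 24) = r^5 - 5*r^4 - 52*r^3 + 188*r^2 + 432*r - 1152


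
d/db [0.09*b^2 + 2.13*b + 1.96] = 0.18*b + 2.13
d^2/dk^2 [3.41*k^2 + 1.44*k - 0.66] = 6.82000000000000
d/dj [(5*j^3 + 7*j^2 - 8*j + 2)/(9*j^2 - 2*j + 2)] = (45*j^4 - 20*j^3 + 88*j^2 - 8*j - 12)/(81*j^4 - 36*j^3 + 40*j^2 - 8*j + 4)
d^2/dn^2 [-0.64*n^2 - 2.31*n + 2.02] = -1.28000000000000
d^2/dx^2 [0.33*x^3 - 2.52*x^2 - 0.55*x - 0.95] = 1.98*x - 5.04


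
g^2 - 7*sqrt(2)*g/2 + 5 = (g - 5*sqrt(2)/2)*(g - sqrt(2))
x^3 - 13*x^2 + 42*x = x*(x - 7)*(x - 6)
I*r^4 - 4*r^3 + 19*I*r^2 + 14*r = r*(r - 2*I)*(r + 7*I)*(I*r + 1)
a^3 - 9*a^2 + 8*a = a*(a - 8)*(a - 1)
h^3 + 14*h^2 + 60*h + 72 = (h + 2)*(h + 6)^2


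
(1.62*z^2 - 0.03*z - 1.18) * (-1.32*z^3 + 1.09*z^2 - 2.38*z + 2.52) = -2.1384*z^5 + 1.8054*z^4 - 2.3307*z^3 + 2.8676*z^2 + 2.7328*z - 2.9736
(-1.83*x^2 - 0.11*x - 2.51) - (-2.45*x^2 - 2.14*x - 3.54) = 0.62*x^2 + 2.03*x + 1.03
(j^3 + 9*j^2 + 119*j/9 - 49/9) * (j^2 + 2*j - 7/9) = j^5 + 11*j^4 + 274*j^3/9 + 14*j^2 - 1715*j/81 + 343/81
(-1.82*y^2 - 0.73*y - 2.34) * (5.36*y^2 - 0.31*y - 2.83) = -9.7552*y^4 - 3.3486*y^3 - 7.1655*y^2 + 2.7913*y + 6.6222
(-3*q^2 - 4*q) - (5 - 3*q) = -3*q^2 - q - 5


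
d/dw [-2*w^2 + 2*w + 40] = 2 - 4*w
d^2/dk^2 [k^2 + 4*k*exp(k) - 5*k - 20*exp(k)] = 4*k*exp(k) - 12*exp(k) + 2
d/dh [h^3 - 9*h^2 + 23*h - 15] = 3*h^2 - 18*h + 23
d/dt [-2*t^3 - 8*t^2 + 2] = 2*t*(-3*t - 8)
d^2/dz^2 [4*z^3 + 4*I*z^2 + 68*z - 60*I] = 24*z + 8*I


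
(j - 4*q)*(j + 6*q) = j^2 + 2*j*q - 24*q^2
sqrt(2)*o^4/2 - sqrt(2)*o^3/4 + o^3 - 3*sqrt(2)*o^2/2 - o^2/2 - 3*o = o*(o - 2)*(o + 3/2)*(sqrt(2)*o/2 + 1)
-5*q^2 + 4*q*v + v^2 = (-q + v)*(5*q + v)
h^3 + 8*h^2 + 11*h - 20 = (h - 1)*(h + 4)*(h + 5)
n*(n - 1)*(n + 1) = n^3 - n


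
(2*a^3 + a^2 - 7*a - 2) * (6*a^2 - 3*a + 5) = 12*a^5 - 35*a^3 + 14*a^2 - 29*a - 10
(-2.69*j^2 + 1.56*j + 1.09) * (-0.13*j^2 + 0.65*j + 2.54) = 0.3497*j^4 - 1.9513*j^3 - 5.9603*j^2 + 4.6709*j + 2.7686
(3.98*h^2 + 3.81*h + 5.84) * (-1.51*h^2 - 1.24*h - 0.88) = -6.0098*h^4 - 10.6883*h^3 - 17.0452*h^2 - 10.5944*h - 5.1392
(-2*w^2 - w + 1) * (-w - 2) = 2*w^3 + 5*w^2 + w - 2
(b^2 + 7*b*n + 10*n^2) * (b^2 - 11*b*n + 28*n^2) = b^4 - 4*b^3*n - 39*b^2*n^2 + 86*b*n^3 + 280*n^4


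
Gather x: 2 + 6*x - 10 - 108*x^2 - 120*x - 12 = -108*x^2 - 114*x - 20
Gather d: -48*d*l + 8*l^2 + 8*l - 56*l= -48*d*l + 8*l^2 - 48*l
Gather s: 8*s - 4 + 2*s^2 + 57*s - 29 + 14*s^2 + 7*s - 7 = 16*s^2 + 72*s - 40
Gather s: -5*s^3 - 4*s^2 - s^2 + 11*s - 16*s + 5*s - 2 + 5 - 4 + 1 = -5*s^3 - 5*s^2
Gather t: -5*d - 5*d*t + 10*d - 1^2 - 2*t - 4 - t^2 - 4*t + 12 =5*d - t^2 + t*(-5*d - 6) + 7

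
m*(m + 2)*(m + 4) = m^3 + 6*m^2 + 8*m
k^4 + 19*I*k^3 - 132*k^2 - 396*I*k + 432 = (k + 3*I)*(k + 4*I)*(k + 6*I)^2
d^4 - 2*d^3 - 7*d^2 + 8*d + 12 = (d - 3)*(d - 2)*(d + 1)*(d + 2)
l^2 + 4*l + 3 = (l + 1)*(l + 3)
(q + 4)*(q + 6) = q^2 + 10*q + 24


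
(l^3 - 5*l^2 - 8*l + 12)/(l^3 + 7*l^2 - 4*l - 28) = (l^2 - 7*l + 6)/(l^2 + 5*l - 14)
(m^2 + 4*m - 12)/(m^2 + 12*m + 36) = (m - 2)/(m + 6)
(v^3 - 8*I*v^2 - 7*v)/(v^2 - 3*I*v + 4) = v*(v^2 - 8*I*v - 7)/(v^2 - 3*I*v + 4)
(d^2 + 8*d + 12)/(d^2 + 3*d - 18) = (d + 2)/(d - 3)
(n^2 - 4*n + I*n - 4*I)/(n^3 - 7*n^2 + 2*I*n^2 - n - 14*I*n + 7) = (n - 4)/(n^2 + n*(-7 + I) - 7*I)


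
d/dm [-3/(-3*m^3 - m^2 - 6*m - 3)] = 3*(-9*m^2 - 2*m - 6)/(3*m^3 + m^2 + 6*m + 3)^2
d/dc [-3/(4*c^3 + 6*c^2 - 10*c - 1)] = 6*(6*c^2 + 6*c - 5)/(4*c^3 + 6*c^2 - 10*c - 1)^2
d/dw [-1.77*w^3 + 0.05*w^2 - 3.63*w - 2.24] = -5.31*w^2 + 0.1*w - 3.63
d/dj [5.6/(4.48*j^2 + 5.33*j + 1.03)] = (-50.176*j - 29.848)/(4.48*j^2 + 5.33*j + 1.03)^2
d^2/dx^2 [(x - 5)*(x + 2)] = 2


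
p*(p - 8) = p^2 - 8*p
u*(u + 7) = u^2 + 7*u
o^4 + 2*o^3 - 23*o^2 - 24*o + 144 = (o - 3)^2*(o + 4)^2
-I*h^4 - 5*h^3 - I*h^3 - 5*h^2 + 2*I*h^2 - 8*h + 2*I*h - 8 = (h + 1)*(h - 4*I)*(h - 2*I)*(-I*h + 1)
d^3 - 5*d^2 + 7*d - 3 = (d - 3)*(d - 1)^2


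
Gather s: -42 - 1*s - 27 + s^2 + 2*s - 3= s^2 + s - 72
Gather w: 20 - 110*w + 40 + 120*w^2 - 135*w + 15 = 120*w^2 - 245*w + 75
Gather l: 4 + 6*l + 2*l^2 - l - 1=2*l^2 + 5*l + 3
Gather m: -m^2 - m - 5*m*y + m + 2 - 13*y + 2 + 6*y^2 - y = -m^2 - 5*m*y + 6*y^2 - 14*y + 4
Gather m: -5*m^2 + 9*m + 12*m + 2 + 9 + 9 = -5*m^2 + 21*m + 20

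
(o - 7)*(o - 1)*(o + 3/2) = o^3 - 13*o^2/2 - 5*o + 21/2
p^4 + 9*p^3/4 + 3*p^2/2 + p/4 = p*(p + 1/4)*(p + 1)^2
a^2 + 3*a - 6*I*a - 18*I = (a + 3)*(a - 6*I)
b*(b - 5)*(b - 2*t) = b^3 - 2*b^2*t - 5*b^2 + 10*b*t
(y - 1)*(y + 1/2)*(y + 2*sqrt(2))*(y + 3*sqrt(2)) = y^4 - y^3/2 + 5*sqrt(2)*y^3 - 5*sqrt(2)*y^2/2 + 23*y^2/2 - 6*y - 5*sqrt(2)*y/2 - 6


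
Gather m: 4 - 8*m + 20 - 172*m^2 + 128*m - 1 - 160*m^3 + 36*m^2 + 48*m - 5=-160*m^3 - 136*m^2 + 168*m + 18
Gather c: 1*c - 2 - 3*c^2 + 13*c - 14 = -3*c^2 + 14*c - 16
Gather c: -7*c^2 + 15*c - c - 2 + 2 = -7*c^2 + 14*c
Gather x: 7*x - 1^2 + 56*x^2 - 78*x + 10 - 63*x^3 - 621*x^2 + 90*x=-63*x^3 - 565*x^2 + 19*x + 9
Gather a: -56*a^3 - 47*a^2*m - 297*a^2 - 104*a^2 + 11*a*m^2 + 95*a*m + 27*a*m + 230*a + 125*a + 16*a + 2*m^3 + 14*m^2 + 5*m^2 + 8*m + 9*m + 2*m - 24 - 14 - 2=-56*a^3 + a^2*(-47*m - 401) + a*(11*m^2 + 122*m + 371) + 2*m^3 + 19*m^2 + 19*m - 40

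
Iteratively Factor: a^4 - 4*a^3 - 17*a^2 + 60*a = (a)*(a^3 - 4*a^2 - 17*a + 60) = a*(a - 3)*(a^2 - a - 20) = a*(a - 5)*(a - 3)*(a + 4)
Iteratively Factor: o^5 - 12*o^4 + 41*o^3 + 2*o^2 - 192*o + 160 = (o + 2)*(o^4 - 14*o^3 + 69*o^2 - 136*o + 80) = (o - 4)*(o + 2)*(o^3 - 10*o^2 + 29*o - 20) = (o - 5)*(o - 4)*(o + 2)*(o^2 - 5*o + 4) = (o - 5)*(o - 4)^2*(o + 2)*(o - 1)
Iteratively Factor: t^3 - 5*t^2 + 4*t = (t)*(t^2 - 5*t + 4) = t*(t - 1)*(t - 4)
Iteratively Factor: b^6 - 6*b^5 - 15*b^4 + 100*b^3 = (b)*(b^5 - 6*b^4 - 15*b^3 + 100*b^2) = b*(b + 4)*(b^4 - 10*b^3 + 25*b^2) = b*(b - 5)*(b + 4)*(b^3 - 5*b^2) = b^2*(b - 5)*(b + 4)*(b^2 - 5*b) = b^2*(b - 5)^2*(b + 4)*(b)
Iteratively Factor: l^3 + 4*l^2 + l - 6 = (l + 2)*(l^2 + 2*l - 3) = (l - 1)*(l + 2)*(l + 3)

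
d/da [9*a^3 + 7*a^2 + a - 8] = 27*a^2 + 14*a + 1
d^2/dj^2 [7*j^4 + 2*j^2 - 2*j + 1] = 84*j^2 + 4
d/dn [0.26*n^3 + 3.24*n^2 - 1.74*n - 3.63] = 0.78*n^2 + 6.48*n - 1.74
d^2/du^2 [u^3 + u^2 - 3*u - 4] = 6*u + 2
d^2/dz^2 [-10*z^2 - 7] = -20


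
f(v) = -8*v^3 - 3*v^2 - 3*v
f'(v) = -24*v^2 - 6*v - 3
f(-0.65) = 2.88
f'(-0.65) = -9.24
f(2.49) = -149.58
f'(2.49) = -166.74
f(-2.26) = 83.80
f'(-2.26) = -112.02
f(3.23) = -310.57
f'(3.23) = -272.77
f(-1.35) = 18.27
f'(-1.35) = -38.64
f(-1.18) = 12.51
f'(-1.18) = -29.34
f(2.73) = -193.32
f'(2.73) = -198.25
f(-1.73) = 37.63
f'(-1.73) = -64.45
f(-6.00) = 1638.00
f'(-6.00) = -831.00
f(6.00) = -1854.00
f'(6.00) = -903.00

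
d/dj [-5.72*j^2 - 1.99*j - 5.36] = -11.44*j - 1.99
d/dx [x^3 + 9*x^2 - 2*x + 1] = 3*x^2 + 18*x - 2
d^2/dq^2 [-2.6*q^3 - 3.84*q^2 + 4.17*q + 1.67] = -15.6*q - 7.68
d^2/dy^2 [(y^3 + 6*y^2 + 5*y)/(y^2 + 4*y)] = -6/(y^3 + 12*y^2 + 48*y + 64)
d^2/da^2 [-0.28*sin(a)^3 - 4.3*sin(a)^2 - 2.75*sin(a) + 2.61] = 2.96*sin(a) - 0.63*sin(3*a) - 8.6*cos(2*a)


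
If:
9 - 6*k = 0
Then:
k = 3/2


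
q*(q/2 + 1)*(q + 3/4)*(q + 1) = q^4/2 + 15*q^3/8 + 17*q^2/8 + 3*q/4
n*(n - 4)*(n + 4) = n^3 - 16*n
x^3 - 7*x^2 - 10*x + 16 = (x - 8)*(x - 1)*(x + 2)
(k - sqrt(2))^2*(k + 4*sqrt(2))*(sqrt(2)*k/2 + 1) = sqrt(2)*k^4/2 + 3*k^3 - 5*sqrt(2)*k^2 - 6*k + 8*sqrt(2)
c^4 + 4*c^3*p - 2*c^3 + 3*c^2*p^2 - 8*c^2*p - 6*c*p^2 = c*(c - 2)*(c + p)*(c + 3*p)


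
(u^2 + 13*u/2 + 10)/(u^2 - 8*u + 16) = (u^2 + 13*u/2 + 10)/(u^2 - 8*u + 16)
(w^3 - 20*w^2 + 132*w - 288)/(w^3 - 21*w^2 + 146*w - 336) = (w - 6)/(w - 7)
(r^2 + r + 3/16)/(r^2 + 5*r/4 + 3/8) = (4*r + 1)/(2*(2*r + 1))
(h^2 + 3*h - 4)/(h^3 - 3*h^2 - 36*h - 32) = (h - 1)/(h^2 - 7*h - 8)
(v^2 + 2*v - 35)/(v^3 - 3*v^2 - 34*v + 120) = (v + 7)/(v^2 + 2*v - 24)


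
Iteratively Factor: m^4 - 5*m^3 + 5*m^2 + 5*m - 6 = (m + 1)*(m^3 - 6*m^2 + 11*m - 6) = (m - 2)*(m + 1)*(m^2 - 4*m + 3) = (m - 3)*(m - 2)*(m + 1)*(m - 1)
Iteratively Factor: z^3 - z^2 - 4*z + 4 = (z + 2)*(z^2 - 3*z + 2) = (z - 2)*(z + 2)*(z - 1)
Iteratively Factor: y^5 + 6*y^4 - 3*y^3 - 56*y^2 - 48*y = (y + 4)*(y^4 + 2*y^3 - 11*y^2 - 12*y) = (y + 1)*(y + 4)*(y^3 + y^2 - 12*y) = (y - 3)*(y + 1)*(y + 4)*(y^2 + 4*y) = (y - 3)*(y + 1)*(y + 4)^2*(y)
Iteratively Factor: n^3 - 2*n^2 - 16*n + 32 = (n - 4)*(n^2 + 2*n - 8) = (n - 4)*(n - 2)*(n + 4)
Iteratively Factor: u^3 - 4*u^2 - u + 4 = (u - 4)*(u^2 - 1) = (u - 4)*(u - 1)*(u + 1)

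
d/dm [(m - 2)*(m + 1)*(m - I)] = 3*m^2 - 2*m*(1 + I) - 2 + I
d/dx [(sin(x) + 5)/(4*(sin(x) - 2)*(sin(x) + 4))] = (-10*sin(x) + cos(x)^2 - 19)*cos(x)/(4*(sin(x) - 2)^2*(sin(x) + 4)^2)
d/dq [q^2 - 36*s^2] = 2*q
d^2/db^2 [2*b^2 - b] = 4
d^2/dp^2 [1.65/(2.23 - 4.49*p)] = -66.52833/(4.49*p - 2.23)^3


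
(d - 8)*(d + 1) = d^2 - 7*d - 8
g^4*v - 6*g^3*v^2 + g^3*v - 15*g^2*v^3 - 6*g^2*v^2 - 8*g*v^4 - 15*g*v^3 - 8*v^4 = (g - 8*v)*(g + v)^2*(g*v + v)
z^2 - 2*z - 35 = (z - 7)*(z + 5)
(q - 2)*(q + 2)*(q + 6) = q^3 + 6*q^2 - 4*q - 24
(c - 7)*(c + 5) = c^2 - 2*c - 35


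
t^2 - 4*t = t*(t - 4)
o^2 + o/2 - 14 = (o - 7/2)*(o + 4)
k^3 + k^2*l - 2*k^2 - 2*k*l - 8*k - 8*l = (k - 4)*(k + 2)*(k + l)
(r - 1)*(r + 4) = r^2 + 3*r - 4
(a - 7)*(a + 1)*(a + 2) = a^3 - 4*a^2 - 19*a - 14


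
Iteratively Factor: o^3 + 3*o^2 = (o + 3)*(o^2) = o*(o + 3)*(o)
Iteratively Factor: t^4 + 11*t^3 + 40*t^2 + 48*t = (t + 3)*(t^3 + 8*t^2 + 16*t) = t*(t + 3)*(t^2 + 8*t + 16) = t*(t + 3)*(t + 4)*(t + 4)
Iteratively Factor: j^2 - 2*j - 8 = (j - 4)*(j + 2)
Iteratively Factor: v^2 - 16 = (v + 4)*(v - 4)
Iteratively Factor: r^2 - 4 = (r + 2)*(r - 2)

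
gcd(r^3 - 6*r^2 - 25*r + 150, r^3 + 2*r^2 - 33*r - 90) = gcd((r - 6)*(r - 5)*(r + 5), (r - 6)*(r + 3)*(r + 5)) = r^2 - r - 30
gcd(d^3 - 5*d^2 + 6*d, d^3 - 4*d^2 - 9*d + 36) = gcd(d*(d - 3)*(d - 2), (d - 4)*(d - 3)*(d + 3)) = d - 3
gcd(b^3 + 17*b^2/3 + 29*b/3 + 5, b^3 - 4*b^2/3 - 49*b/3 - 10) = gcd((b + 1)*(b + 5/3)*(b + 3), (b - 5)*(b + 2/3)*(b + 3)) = b + 3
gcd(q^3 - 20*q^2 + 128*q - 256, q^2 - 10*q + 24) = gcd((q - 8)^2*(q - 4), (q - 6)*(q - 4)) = q - 4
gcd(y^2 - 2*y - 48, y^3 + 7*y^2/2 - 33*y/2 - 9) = y + 6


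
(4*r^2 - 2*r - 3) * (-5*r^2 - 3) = -20*r^4 + 10*r^3 + 3*r^2 + 6*r + 9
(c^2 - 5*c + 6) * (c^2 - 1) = c^4 - 5*c^3 + 5*c^2 + 5*c - 6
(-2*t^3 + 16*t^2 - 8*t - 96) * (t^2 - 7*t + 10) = -2*t^5 + 30*t^4 - 140*t^3 + 120*t^2 + 592*t - 960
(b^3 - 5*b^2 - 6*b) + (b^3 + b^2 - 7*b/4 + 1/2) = 2*b^3 - 4*b^2 - 31*b/4 + 1/2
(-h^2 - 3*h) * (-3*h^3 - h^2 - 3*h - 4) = 3*h^5 + 10*h^4 + 6*h^3 + 13*h^2 + 12*h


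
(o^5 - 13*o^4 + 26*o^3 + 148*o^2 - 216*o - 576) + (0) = o^5 - 13*o^4 + 26*o^3 + 148*o^2 - 216*o - 576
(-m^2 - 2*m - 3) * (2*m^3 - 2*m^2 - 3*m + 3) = -2*m^5 - 2*m^4 + m^3 + 9*m^2 + 3*m - 9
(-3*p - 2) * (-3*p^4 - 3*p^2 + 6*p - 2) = 9*p^5 + 6*p^4 + 9*p^3 - 12*p^2 - 6*p + 4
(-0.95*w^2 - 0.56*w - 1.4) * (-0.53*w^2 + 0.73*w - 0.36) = 0.5035*w^4 - 0.3967*w^3 + 0.6752*w^2 - 0.8204*w + 0.504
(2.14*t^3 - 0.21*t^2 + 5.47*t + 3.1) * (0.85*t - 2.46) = 1.819*t^4 - 5.4429*t^3 + 5.1661*t^2 - 10.8212*t - 7.626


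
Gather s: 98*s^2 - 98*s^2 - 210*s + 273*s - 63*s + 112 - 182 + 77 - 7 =0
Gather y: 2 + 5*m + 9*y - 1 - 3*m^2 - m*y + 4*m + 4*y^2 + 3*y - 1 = -3*m^2 + 9*m + 4*y^2 + y*(12 - m)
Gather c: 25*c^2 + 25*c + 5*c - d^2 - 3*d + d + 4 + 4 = 25*c^2 + 30*c - d^2 - 2*d + 8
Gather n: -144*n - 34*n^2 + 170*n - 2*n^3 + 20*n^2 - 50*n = -2*n^3 - 14*n^2 - 24*n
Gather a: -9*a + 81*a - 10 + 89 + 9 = 72*a + 88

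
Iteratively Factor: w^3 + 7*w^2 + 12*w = (w)*(w^2 + 7*w + 12) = w*(w + 4)*(w + 3)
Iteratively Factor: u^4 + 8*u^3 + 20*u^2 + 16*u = (u + 2)*(u^3 + 6*u^2 + 8*u) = (u + 2)^2*(u^2 + 4*u) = u*(u + 2)^2*(u + 4)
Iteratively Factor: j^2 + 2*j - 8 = (j + 4)*(j - 2)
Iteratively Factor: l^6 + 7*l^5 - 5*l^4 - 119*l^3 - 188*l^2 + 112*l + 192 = (l - 4)*(l^5 + 11*l^4 + 39*l^3 + 37*l^2 - 40*l - 48) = (l - 4)*(l + 3)*(l^4 + 8*l^3 + 15*l^2 - 8*l - 16) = (l - 4)*(l - 1)*(l + 3)*(l^3 + 9*l^2 + 24*l + 16) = (l - 4)*(l - 1)*(l + 3)*(l + 4)*(l^2 + 5*l + 4) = (l - 4)*(l - 1)*(l + 3)*(l + 4)^2*(l + 1)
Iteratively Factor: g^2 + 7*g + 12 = (g + 3)*(g + 4)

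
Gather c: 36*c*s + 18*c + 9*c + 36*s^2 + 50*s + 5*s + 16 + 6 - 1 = c*(36*s + 27) + 36*s^2 + 55*s + 21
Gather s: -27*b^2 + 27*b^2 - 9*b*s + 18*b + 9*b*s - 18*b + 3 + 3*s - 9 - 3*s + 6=0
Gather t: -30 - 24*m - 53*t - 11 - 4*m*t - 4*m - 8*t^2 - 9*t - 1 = -28*m - 8*t^2 + t*(-4*m - 62) - 42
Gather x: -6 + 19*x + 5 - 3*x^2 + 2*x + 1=-3*x^2 + 21*x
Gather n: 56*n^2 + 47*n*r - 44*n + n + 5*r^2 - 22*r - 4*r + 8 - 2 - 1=56*n^2 + n*(47*r - 43) + 5*r^2 - 26*r + 5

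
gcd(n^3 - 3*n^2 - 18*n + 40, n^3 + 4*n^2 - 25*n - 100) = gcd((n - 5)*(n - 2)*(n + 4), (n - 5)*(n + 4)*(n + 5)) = n^2 - n - 20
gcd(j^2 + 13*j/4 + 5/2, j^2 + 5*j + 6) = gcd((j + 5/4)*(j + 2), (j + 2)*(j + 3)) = j + 2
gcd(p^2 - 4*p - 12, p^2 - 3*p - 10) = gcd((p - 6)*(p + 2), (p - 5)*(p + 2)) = p + 2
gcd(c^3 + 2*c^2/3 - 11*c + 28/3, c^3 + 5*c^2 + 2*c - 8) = c^2 + 3*c - 4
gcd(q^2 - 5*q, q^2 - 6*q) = q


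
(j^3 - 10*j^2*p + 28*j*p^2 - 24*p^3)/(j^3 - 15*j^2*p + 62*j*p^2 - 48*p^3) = (j^2 - 4*j*p + 4*p^2)/(j^2 - 9*j*p + 8*p^2)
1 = 1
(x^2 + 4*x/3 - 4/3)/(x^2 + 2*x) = (x - 2/3)/x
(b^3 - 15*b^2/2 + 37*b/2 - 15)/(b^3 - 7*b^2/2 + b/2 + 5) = (b - 3)/(b + 1)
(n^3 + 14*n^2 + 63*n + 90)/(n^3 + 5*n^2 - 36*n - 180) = (n + 3)/(n - 6)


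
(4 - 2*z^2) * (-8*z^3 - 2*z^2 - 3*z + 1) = 16*z^5 + 4*z^4 - 26*z^3 - 10*z^2 - 12*z + 4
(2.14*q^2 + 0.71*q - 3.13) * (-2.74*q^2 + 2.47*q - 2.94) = -5.8636*q^4 + 3.3404*q^3 + 4.0383*q^2 - 9.8185*q + 9.2022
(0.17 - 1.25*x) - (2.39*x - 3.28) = 3.45 - 3.64*x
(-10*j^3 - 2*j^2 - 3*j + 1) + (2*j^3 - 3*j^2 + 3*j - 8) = -8*j^3 - 5*j^2 - 7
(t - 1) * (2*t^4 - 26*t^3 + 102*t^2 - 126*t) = 2*t^5 - 28*t^4 + 128*t^3 - 228*t^2 + 126*t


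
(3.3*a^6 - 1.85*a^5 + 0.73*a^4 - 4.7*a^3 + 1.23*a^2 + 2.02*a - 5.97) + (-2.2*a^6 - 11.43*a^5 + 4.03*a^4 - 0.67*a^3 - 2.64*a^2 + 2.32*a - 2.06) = 1.1*a^6 - 13.28*a^5 + 4.76*a^4 - 5.37*a^3 - 1.41*a^2 + 4.34*a - 8.03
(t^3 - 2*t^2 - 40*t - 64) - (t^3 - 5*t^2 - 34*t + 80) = 3*t^2 - 6*t - 144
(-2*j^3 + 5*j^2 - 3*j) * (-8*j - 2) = 16*j^4 - 36*j^3 + 14*j^2 + 6*j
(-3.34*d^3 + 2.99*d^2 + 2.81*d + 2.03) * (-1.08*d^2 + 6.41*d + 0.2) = 3.6072*d^5 - 24.6386*d^4 + 15.4631*d^3 + 16.4177*d^2 + 13.5743*d + 0.406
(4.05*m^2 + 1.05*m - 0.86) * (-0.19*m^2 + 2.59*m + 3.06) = -0.7695*m^4 + 10.29*m^3 + 15.2759*m^2 + 0.9856*m - 2.6316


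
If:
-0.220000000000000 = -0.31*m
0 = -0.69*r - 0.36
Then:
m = 0.71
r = -0.52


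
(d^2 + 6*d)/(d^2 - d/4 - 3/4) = 4*d*(d + 6)/(4*d^2 - d - 3)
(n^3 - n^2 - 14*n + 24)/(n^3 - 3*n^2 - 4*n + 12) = (n + 4)/(n + 2)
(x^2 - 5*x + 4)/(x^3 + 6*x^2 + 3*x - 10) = (x - 4)/(x^2 + 7*x + 10)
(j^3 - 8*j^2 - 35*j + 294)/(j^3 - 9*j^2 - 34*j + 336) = (j - 7)/(j - 8)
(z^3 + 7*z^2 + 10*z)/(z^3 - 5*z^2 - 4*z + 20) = z*(z + 5)/(z^2 - 7*z + 10)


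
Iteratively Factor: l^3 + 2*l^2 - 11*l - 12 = (l - 3)*(l^2 + 5*l + 4) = (l - 3)*(l + 1)*(l + 4)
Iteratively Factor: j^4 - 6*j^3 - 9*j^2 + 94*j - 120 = (j - 5)*(j^3 - j^2 - 14*j + 24) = (j - 5)*(j - 3)*(j^2 + 2*j - 8) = (j - 5)*(j - 3)*(j + 4)*(j - 2)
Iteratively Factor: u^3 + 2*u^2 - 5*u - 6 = (u - 2)*(u^2 + 4*u + 3) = (u - 2)*(u + 3)*(u + 1)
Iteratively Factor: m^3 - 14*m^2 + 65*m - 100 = (m - 5)*(m^2 - 9*m + 20) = (m - 5)*(m - 4)*(m - 5)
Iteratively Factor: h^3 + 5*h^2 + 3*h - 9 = (h - 1)*(h^2 + 6*h + 9) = (h - 1)*(h + 3)*(h + 3)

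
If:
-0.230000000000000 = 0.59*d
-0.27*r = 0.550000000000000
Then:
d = -0.39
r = -2.04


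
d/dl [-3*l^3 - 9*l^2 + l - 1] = -9*l^2 - 18*l + 1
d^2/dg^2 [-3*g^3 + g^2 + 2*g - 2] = 2 - 18*g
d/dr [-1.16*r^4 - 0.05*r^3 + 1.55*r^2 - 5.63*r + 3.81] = -4.64*r^3 - 0.15*r^2 + 3.1*r - 5.63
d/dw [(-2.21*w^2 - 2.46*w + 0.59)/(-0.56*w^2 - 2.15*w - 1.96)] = (3.3739*w^2 + 9.324*w + 6.0901)/(0.3136*w^4 + 2.408*w^3 + 6.8177*w^2 + 8.428*w + 3.8416)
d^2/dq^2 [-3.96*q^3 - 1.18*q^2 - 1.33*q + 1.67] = -23.76*q - 2.36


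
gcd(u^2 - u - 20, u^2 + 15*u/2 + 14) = u + 4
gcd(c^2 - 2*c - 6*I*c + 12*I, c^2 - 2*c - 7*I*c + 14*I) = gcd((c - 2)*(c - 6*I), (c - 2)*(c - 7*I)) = c - 2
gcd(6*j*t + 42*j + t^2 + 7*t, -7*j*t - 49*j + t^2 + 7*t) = t + 7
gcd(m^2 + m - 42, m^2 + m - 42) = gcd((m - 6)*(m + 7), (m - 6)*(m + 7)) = m^2 + m - 42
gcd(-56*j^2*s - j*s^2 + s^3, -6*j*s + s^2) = s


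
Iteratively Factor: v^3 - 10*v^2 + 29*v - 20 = (v - 1)*(v^2 - 9*v + 20) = (v - 4)*(v - 1)*(v - 5)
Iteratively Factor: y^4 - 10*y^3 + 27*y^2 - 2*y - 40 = (y - 5)*(y^3 - 5*y^2 + 2*y + 8) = (y - 5)*(y + 1)*(y^2 - 6*y + 8) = (y - 5)*(y - 4)*(y + 1)*(y - 2)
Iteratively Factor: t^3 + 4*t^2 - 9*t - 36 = (t + 4)*(t^2 - 9) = (t + 3)*(t + 4)*(t - 3)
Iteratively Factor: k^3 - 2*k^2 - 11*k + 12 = (k - 1)*(k^2 - k - 12) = (k - 1)*(k + 3)*(k - 4)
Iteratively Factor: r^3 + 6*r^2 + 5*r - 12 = (r - 1)*(r^2 + 7*r + 12) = (r - 1)*(r + 4)*(r + 3)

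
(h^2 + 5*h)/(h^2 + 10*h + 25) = h/(h + 5)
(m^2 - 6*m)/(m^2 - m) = (m - 6)/(m - 1)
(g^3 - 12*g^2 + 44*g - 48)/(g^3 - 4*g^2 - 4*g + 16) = (g - 6)/(g + 2)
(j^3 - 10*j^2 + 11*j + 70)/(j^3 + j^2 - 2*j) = (j^2 - 12*j + 35)/(j*(j - 1))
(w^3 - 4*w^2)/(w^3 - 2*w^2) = (w - 4)/(w - 2)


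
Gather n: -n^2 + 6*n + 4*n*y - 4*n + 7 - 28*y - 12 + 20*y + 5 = -n^2 + n*(4*y + 2) - 8*y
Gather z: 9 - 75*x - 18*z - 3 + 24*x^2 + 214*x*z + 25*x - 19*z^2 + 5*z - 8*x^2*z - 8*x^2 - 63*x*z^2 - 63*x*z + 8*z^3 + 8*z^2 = 16*x^2 - 50*x + 8*z^3 + z^2*(-63*x - 11) + z*(-8*x^2 + 151*x - 13) + 6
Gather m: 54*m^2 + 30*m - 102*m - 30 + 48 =54*m^2 - 72*m + 18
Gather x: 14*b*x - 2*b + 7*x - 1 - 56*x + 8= -2*b + x*(14*b - 49) + 7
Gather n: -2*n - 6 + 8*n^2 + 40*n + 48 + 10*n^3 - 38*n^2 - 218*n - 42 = 10*n^3 - 30*n^2 - 180*n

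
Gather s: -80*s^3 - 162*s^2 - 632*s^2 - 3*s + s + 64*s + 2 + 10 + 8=-80*s^3 - 794*s^2 + 62*s + 20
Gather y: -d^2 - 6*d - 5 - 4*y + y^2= -d^2 - 6*d + y^2 - 4*y - 5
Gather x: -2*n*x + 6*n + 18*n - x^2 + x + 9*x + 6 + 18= 24*n - x^2 + x*(10 - 2*n) + 24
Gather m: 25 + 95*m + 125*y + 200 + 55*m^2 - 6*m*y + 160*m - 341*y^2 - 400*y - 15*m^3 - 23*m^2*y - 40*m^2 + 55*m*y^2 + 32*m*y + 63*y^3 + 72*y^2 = -15*m^3 + m^2*(15 - 23*y) + m*(55*y^2 + 26*y + 255) + 63*y^3 - 269*y^2 - 275*y + 225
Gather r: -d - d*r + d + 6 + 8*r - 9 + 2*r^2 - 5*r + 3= 2*r^2 + r*(3 - d)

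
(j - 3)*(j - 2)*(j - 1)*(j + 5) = j^4 - j^3 - 19*j^2 + 49*j - 30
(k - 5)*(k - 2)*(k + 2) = k^3 - 5*k^2 - 4*k + 20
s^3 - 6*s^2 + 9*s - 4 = (s - 4)*(s - 1)^2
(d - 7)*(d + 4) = d^2 - 3*d - 28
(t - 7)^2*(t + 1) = t^3 - 13*t^2 + 35*t + 49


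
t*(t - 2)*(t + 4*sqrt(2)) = t^3 - 2*t^2 + 4*sqrt(2)*t^2 - 8*sqrt(2)*t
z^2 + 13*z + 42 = (z + 6)*(z + 7)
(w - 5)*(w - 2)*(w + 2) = w^3 - 5*w^2 - 4*w + 20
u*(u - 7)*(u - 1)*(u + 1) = u^4 - 7*u^3 - u^2 + 7*u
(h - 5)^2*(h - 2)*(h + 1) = h^4 - 11*h^3 + 33*h^2 - 5*h - 50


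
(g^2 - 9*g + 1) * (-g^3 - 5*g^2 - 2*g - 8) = -g^5 + 4*g^4 + 42*g^3 + 5*g^2 + 70*g - 8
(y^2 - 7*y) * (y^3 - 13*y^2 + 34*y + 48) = y^5 - 20*y^4 + 125*y^3 - 190*y^2 - 336*y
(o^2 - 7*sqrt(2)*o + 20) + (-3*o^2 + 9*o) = -2*o^2 - 7*sqrt(2)*o + 9*o + 20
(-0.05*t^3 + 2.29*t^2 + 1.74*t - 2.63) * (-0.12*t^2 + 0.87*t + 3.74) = 0.006*t^5 - 0.3183*t^4 + 1.5965*t^3 + 10.394*t^2 + 4.2195*t - 9.8362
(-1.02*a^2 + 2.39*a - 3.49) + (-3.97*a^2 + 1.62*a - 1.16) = -4.99*a^2 + 4.01*a - 4.65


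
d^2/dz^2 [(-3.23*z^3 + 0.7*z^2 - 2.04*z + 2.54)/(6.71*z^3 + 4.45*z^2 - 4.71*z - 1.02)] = (4.54747350886464e-13*z^7 + 255.92611*z^6 - 1163.582442*z^5 + 874.310316*z^4 + 927.536386*z^3 - 421.443996*z^2 - 290.837484*z + 156.811044)/(302.111711*z^9 + 601.071735*z^8 - 237.566208*z^7 - 893.482091*z^6 - 15.983532*z^5 + 428.979177*z^4 + 44.728281*z^3 - 53.994006*z^2 - 14.700852*z - 1.061208)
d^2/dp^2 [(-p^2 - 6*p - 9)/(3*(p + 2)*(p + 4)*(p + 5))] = 2*(-p^6 - 18*p^5 - 138*p^4 - 592*p^3 - 1533*p^2 - 2286*p - 1516)/(3*(p^9 + 33*p^8 + 477*p^7 + 3959*p^6 + 20766*p^5 + 71292*p^4 + 159992*p^3 + 226080*p^2 + 182400*p + 64000))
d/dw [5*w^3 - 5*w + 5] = 15*w^2 - 5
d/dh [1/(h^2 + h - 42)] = (-2*h - 1)/(h^2 + h - 42)^2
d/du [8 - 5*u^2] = -10*u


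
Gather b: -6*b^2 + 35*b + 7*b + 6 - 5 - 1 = -6*b^2 + 42*b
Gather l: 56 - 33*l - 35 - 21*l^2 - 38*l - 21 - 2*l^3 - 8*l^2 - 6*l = -2*l^3 - 29*l^2 - 77*l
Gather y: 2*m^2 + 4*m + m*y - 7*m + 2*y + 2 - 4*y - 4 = 2*m^2 - 3*m + y*(m - 2) - 2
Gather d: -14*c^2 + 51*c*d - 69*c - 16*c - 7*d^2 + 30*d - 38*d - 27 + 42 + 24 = -14*c^2 - 85*c - 7*d^2 + d*(51*c - 8) + 39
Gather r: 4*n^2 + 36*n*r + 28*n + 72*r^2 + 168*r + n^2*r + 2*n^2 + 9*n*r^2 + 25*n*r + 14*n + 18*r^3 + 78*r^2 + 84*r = 6*n^2 + 42*n + 18*r^3 + r^2*(9*n + 150) + r*(n^2 + 61*n + 252)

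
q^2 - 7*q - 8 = (q - 8)*(q + 1)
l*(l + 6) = l^2 + 6*l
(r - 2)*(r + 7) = r^2 + 5*r - 14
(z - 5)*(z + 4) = z^2 - z - 20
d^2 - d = d*(d - 1)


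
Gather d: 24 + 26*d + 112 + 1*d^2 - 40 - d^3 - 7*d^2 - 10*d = -d^3 - 6*d^2 + 16*d + 96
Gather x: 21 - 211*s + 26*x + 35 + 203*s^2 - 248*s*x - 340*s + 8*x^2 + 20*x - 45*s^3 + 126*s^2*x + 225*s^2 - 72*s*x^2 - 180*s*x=-45*s^3 + 428*s^2 - 551*s + x^2*(8 - 72*s) + x*(126*s^2 - 428*s + 46) + 56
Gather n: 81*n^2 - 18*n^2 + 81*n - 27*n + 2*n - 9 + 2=63*n^2 + 56*n - 7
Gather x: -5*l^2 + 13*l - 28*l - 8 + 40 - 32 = -5*l^2 - 15*l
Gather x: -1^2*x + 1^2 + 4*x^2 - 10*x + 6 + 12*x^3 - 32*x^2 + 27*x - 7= 12*x^3 - 28*x^2 + 16*x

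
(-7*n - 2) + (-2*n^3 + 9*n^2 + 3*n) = -2*n^3 + 9*n^2 - 4*n - 2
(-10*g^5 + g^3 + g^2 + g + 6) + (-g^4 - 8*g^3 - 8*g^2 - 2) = -10*g^5 - g^4 - 7*g^3 - 7*g^2 + g + 4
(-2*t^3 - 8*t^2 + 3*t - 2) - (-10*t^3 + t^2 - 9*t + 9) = 8*t^3 - 9*t^2 + 12*t - 11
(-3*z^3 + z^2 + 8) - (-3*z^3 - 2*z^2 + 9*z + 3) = 3*z^2 - 9*z + 5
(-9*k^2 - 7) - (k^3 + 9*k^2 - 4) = -k^3 - 18*k^2 - 3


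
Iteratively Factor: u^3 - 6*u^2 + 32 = (u - 4)*(u^2 - 2*u - 8) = (u - 4)^2*(u + 2)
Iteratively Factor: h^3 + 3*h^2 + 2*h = (h + 1)*(h^2 + 2*h) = h*(h + 1)*(h + 2)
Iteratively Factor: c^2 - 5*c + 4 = (c - 1)*(c - 4)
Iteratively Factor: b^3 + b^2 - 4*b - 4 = (b - 2)*(b^2 + 3*b + 2) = (b - 2)*(b + 2)*(b + 1)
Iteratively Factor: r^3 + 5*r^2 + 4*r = (r)*(r^2 + 5*r + 4) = r*(r + 4)*(r + 1)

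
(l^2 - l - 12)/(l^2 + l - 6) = (l - 4)/(l - 2)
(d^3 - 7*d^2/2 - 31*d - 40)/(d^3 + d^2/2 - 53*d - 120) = (d + 2)/(d + 6)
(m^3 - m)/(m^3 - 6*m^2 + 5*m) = (m + 1)/(m - 5)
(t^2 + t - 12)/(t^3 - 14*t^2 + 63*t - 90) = (t + 4)/(t^2 - 11*t + 30)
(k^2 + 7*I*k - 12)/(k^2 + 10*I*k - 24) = (k + 3*I)/(k + 6*I)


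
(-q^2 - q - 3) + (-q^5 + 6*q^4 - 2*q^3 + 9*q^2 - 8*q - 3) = -q^5 + 6*q^4 - 2*q^3 + 8*q^2 - 9*q - 6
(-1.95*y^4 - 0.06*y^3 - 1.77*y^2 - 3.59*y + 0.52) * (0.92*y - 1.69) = -1.794*y^5 + 3.2403*y^4 - 1.527*y^3 - 0.3115*y^2 + 6.5455*y - 0.8788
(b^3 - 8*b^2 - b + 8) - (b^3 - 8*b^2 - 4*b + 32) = 3*b - 24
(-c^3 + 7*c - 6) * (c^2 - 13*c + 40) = -c^5 + 13*c^4 - 33*c^3 - 97*c^2 + 358*c - 240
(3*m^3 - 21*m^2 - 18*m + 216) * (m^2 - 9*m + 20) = 3*m^5 - 48*m^4 + 231*m^3 - 42*m^2 - 2304*m + 4320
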